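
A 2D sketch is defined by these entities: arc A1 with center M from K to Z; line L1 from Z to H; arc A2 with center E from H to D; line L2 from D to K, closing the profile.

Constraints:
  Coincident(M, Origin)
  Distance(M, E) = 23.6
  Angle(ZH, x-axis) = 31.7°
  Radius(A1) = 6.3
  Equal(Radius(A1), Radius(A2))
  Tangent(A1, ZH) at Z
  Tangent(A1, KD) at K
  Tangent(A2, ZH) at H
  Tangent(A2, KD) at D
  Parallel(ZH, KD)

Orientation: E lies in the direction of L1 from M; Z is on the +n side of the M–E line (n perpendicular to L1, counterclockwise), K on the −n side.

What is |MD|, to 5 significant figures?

24.426

Tangency of A1 to both parallel lines with radius 6.3 puts Z and K at M ± 6.3·n: Z = (-3.3105, 5.3601), K = (3.3105, -5.3601). Equal radii place H and D the same way about E: H = E + 6.3·n = (16.769, 17.761), D = E − 6.3·n = (23.390, 7.0410). Then |MD| = |D − M| = 24.426.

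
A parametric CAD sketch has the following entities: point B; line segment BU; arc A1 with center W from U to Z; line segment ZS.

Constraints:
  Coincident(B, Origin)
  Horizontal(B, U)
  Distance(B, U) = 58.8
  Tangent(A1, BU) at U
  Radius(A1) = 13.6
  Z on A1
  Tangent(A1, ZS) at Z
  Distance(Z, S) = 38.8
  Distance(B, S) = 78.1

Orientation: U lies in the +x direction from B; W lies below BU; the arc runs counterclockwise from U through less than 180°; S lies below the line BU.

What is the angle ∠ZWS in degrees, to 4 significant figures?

70.68°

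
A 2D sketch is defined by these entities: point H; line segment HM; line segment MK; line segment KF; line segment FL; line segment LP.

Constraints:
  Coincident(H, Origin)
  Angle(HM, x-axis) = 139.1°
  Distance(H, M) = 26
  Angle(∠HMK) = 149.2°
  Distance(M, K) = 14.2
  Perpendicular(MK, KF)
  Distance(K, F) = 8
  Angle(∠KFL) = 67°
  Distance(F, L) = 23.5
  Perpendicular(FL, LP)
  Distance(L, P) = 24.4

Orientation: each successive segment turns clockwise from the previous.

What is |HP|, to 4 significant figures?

44.30

∠KFL = 67.0° gives FL at -94.70° from the x-axis; with |FL| = 23.5, L = (-18.44, 9.596). FL ⟂ LP, so LP runs at 175.3°; with |LP| = 24.4, P = (-42.76, 11.60). Then |HP| = |P − H| = 44.30.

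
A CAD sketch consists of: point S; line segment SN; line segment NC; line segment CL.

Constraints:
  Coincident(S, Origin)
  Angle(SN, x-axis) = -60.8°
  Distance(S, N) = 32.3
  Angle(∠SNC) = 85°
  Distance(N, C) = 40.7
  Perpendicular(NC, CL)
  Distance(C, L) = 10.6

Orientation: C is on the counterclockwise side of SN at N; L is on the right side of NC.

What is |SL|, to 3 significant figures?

57.1

S is at the origin; SN runs at -60.8° with length 32.3, so N = 32.3·(cos -60.8°, sin -60.8°) = (15.8, -28.2). ∠SNC = 85.0°, so NC runs at -60.8° + (180° − 85.0°) = 34.2° from the x-axis; with |NC| = 40.7, C = N + 40.7·(cos 34.2°, sin 34.2°) = (49.4, -5.32). NC is perpendicular to CL; with |CL| = 10.6 on the right of NC, L = C + 10.6·(0.562, -0.827) = (55.4, -14.1). Then |SL| = |L − S| = 57.1.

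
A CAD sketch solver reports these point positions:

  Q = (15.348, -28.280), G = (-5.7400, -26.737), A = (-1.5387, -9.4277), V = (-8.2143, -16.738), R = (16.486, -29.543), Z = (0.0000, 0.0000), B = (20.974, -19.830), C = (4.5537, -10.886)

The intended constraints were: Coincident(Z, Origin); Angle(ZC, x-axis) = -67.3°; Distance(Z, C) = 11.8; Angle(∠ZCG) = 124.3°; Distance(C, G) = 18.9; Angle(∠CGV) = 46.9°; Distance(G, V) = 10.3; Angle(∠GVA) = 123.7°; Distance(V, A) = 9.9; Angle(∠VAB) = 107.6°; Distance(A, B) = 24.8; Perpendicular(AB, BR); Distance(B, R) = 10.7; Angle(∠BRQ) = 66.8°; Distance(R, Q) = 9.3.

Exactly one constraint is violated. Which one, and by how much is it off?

Distance(R, Q) = 9.3 — off by 7.60.

Z = (0.00, 0.00) ✓; ZC at -67.30° ✓; |ZC| = 11.80 ✓; ∠ZCG = 124.3° ✓; |CG| = 18.90 ✓; ∠CGV = 46.90° ✓; |GV| = 10.30 ✓; ∠GVA = 123.7° ✓; |VA| = 9.900 ✓; ∠VAB = 107.6° ✓; |AB| = 24.80 ✓; ∠(AB, BR) = 90.00° ✓; |BR| = 10.70 ✓; ∠BRQ = 66.82° ✓; |RQ| = 1.700 ✗.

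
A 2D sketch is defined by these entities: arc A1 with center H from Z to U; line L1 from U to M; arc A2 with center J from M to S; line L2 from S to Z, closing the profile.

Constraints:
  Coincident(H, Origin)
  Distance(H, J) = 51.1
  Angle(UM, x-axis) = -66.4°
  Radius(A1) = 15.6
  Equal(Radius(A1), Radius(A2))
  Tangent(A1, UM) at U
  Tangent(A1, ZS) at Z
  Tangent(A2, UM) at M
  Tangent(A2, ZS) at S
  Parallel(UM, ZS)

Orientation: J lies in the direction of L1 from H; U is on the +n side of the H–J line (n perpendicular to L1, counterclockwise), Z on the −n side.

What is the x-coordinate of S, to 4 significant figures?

6.163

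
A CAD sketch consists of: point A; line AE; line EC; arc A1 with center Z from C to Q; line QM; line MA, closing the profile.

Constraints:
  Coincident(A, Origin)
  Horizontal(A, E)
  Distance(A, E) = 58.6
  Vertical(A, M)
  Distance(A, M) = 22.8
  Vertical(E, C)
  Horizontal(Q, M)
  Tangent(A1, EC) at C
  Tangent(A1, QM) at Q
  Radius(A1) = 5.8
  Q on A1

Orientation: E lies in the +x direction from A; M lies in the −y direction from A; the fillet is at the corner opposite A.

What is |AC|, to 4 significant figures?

61.02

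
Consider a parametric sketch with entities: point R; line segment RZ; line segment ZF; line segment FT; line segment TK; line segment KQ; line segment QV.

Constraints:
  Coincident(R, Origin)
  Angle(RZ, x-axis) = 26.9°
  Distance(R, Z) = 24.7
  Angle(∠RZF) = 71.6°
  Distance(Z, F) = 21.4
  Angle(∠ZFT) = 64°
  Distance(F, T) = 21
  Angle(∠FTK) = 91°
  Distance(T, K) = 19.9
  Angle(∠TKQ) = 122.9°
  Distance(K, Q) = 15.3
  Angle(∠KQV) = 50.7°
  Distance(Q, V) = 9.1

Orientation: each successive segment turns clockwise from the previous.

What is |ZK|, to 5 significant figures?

11.985

R is at the origin; RZ runs at 26.9° with length 24.7, so Z = (22.027, 11.175). ∠RZF = 71.6° gives ZF at -81.500° from the x-axis; with |ZF| = 21.4, F = (25.191, -9.9898). ∠ZFT = 64.0° gives FT at 162.50° from the x-axis; with |FT| = 21.0, T = (5.1625, -3.6750). ∠FTK = 91.0° gives TK at 73.500° from the x-axis; with |TK| = 19.9, K = (10.814, 15.406). Then |ZK| = |K − Z| = 11.985.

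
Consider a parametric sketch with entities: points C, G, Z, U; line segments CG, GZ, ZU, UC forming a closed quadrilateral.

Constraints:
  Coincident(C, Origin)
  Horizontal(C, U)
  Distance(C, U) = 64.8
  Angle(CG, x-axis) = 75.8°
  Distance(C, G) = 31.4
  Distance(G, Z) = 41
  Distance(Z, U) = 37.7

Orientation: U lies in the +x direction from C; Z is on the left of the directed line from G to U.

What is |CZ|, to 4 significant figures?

59.28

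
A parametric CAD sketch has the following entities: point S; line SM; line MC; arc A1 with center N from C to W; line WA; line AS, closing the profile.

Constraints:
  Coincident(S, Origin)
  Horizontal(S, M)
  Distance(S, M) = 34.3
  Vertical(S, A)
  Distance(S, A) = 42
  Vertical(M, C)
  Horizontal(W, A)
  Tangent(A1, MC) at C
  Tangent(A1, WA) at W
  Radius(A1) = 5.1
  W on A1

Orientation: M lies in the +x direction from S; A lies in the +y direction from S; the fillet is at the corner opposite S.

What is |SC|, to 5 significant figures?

50.380

The virtual corner opposite S is at (34.300, 42.000). A1 meets MC tangentially, so NC is at right angles to MC and the tangent condition forces NW to be normal to WA, with radius 5.1, so the center N sits 5.1 in from both sides at N = (29.200, 36.900). That places the tangent points at C = (34.300, 36.900) on MC and W = (29.200, 42.000) on WA. Then |SC| = |C − S| = 50.380.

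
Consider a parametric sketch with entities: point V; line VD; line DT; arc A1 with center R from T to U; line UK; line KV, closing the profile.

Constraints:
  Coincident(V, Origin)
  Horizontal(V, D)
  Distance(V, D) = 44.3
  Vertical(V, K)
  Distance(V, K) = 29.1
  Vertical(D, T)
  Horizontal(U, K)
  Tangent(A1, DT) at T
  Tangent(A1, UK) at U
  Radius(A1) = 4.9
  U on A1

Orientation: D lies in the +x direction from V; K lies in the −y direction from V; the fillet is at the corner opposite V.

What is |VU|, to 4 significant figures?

48.98

V is at the origin; VD is horizontal with |VD| = 44.3 and D on the +x side, so D = (44.30, 0.000). VK is vertical with |VK| = 29.1 and K on the −y side, so K = (0.000, -29.10). The virtual corner opposite V is at (44.30, -29.10). Tangency of A1 to DT means the radius RT is perpendicular to DT and A1 meets UK tangentially, so RU is at right angles to UK, with radius 4.9, so the center R sits 4.9 in from both sides at R = (39.40, -24.20). That places the tangent points at T = (44.30, -24.20) on DT and U = (39.40, -29.10) on UK. Then |VU| = |U − V| = 48.98.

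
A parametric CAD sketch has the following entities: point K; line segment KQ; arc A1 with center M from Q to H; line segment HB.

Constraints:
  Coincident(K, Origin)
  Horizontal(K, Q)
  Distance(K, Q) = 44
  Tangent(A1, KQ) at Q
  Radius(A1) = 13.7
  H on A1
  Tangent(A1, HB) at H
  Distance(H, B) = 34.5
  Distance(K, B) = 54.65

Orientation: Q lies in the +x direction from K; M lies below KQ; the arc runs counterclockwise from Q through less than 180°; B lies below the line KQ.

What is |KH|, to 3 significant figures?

32.9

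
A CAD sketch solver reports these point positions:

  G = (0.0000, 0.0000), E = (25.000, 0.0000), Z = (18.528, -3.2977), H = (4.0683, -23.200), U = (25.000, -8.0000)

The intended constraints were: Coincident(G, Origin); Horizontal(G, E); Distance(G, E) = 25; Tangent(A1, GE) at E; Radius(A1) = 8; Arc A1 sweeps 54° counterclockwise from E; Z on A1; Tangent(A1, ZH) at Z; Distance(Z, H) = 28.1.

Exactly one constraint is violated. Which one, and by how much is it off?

Distance(Z, H) = 28.1 — off by 3.50.

G = (0.00, 0.00) ✓; G.y = 0.00, E.y = 0.00 ✓; |GE| = 25.00 ✓; ∠(UE, EG) = 90.00° ✓; |UE| = 8.000 ✓; bearing(U→Z) − bearing(U→E) = 54.00° ✓; |UZ| = 8.000 ✓; ∠(UZ, ZH) = 90.00° ✓; |ZH| = 24.60 ✗.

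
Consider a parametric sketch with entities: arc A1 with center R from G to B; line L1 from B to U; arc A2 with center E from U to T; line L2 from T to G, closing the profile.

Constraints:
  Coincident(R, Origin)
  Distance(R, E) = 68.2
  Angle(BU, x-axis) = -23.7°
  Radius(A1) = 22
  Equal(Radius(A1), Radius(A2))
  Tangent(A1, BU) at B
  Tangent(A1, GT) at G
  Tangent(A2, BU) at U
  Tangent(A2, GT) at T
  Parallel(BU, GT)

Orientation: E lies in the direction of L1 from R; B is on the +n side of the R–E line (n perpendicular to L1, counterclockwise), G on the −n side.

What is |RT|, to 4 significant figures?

71.66

The slot axis is L1's direction at -23.7°, so u = (cos -23.7°, sin -23.7°) = (0.9157, -0.4019) and n = (−sin -23.7°, cos -23.7°) = (0.4019, 0.9157). R is at the origin and E lies 68.2 along u from R, so E = 68.2·u = (62.45, -27.41). Tangency of A1 to both parallel lines with radius 22.0 puts B and G at R ± 22.0·n: B = (8.843, 20.14), G = (-8.843, -20.14). Equal radii place U and T the same way about E: U = E + 22.0·n = (71.29, -7.268), T = E − 22.0·n = (53.61, -47.56). Then |RT| = |T − R| = 71.66.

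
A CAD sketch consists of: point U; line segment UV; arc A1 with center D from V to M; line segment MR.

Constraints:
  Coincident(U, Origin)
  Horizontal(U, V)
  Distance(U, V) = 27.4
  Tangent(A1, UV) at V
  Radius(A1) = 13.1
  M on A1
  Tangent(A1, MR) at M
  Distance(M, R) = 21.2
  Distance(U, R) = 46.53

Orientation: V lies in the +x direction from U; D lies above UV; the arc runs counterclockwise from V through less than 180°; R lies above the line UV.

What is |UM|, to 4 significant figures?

43.39

Checks: |DV| = 13.10 ✓; |DM| = 13.10 ✓; ∠(DM, MR) = 90.00° ✓; |MR| = 21.20 ✓; |UR| = 46.53 ✓.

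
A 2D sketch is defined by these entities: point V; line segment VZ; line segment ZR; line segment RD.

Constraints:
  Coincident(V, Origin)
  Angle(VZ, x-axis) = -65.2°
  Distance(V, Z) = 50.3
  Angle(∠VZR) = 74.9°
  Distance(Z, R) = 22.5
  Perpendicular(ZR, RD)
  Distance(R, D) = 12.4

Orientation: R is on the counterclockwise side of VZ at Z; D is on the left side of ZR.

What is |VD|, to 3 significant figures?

37.4

V is at the origin; VZ runs at -65.2° with length 50.3, so Z = 50.3·(cos -65.2°, sin -65.2°) = (21.1, -45.7). ∠VZR = 74.9°, so ZR runs at -65.2° + (180° − 74.9°) = 39.9° from the x-axis; with |ZR| = 22.5, R = Z + 22.5·(cos 39.9°, sin 39.9°) = (38.4, -31.2). ZR is perpendicular to RD; with |RD| = 12.4 on the left of ZR, D = R + 12.4·(-0.641, 0.767) = (30.4, -21.7). Then |VD| = |D − V| = 37.4.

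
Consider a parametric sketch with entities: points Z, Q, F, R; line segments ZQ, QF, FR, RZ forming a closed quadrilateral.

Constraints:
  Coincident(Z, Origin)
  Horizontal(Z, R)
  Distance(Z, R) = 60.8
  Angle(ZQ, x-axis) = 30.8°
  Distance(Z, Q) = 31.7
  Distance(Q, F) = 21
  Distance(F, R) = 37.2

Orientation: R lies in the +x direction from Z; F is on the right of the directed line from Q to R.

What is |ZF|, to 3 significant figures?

24.3

Z is at the origin; ZR is horizontal with |ZR| = 60.8 and R in +x, so R = (60.8, 0). ZQ runs at 30.8° with |ZQ| = 31.7, so Q = (27.2, 16.2). F is determined by |QF| = 21.0 and |FR| = 37.2 together: it lies at the intersection of circle(Q, 21.0) and circle(R, 37.2). With |QR| = 37.3, the foot of the radical line on QR is 6.00 from Q and the perpendicular offset is √(21.0² − 6.00²) = 20.1. Taking the right-of-QR solution: F = (23.9, -4.50).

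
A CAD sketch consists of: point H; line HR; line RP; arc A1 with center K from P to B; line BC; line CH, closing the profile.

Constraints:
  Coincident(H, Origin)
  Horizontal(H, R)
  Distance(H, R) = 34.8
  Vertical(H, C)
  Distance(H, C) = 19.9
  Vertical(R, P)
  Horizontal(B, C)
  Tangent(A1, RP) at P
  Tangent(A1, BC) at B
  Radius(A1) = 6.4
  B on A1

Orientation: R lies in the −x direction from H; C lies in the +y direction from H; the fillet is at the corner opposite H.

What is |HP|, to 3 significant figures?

37.3

The virtual corner opposite H is at (-34.8, 19.9). The tangent condition forces KP to be normal to RP and A1 meets BC tangentially, so KB is at right angles to BC, with radius 6.4, so the center K sits 6.4 in from both sides at K = (-28.4, 13.5). That places the tangent points at P = (-34.8, 13.5) on RP and B = (-28.4, 19.9) on BC. Then |HP| = |P − H| = 37.3.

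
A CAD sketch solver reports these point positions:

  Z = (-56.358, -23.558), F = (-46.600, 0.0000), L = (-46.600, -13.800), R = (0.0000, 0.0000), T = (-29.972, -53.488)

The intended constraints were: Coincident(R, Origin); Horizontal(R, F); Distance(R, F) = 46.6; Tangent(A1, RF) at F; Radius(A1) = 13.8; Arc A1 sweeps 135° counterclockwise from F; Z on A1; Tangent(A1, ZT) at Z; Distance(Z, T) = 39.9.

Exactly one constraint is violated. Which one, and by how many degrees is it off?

Tangent(A1, ZT) at Z — off by 3.60°.

R = (0.00, 0.00) ✓; R.y = 0.00, F.y = 0.00 ✓; |RF| = 46.60 ✓; ∠(LF, FR) = 90.00° ✓; |LF| = 13.80 ✓; bearing(L→Z) − bearing(L→F) = 135.0° ✓; |LZ| = 13.80 ✓; ∠(LZ, ZT) = 93.60° ✗; |ZT| = 39.90 ✓.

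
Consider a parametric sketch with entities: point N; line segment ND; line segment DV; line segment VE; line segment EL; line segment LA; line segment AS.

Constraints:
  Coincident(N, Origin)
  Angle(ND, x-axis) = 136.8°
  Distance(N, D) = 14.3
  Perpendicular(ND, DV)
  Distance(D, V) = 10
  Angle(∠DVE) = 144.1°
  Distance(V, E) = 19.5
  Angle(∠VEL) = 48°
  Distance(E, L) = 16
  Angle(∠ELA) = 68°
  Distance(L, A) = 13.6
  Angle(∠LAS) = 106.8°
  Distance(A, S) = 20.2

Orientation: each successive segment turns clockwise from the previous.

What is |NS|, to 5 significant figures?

35.976

N is at the origin; ND runs at 136.8° with length 14.3, so D = (-10.424, 9.7890). ND is perpendicular to DV, so DV runs at 46.800°; with |DV| = 10.0, V = (-3.5788, 17.079). ∠DVE = 144.1° gives VE at 10.900° from the x-axis; with |VE| = 19.5, E = (15.569, 20.766). ∠VEL = 48.0° gives EL at -121.10° from the x-axis; with |EL| = 16.0, L = (7.3049, 7.0658). ∠ELA = 68.0° gives LA at 126.90° from the x-axis; with |LA| = 13.6, A = (-0.86083, 17.942). ∠LAS = 106.8° gives AS at 53.700° from the x-axis; with |AS| = 20.2, S = (11.098, 34.221). Then |NS| = |S − N| = 35.976.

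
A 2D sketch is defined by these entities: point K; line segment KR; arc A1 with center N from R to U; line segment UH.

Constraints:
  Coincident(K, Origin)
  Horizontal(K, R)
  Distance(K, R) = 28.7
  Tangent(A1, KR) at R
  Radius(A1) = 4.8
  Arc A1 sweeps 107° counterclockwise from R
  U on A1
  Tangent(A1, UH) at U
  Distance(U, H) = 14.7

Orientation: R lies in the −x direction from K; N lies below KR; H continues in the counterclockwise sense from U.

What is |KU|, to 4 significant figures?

33.86

A1 meets KR tangentially, so NR is at right angles to KR, so N = R + (0, -4.8) = (-28.70, -4.800). On A1, R sits at bearing 90° from N; a 107° counterclockwise sweep puts U at bearing 197°, so U = N + 4.8·(cos 197°, sin 197°) = (-33.29, -6.203). Then |KU| = |U − K| = 33.86.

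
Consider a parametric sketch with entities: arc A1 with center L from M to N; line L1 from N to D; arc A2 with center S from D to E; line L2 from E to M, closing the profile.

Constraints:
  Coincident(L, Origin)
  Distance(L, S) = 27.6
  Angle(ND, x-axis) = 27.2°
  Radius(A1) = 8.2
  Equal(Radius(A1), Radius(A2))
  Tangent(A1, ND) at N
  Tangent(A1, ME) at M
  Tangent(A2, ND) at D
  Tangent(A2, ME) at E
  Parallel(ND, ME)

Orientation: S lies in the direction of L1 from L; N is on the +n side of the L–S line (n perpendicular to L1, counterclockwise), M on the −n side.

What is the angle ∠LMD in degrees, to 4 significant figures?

59.28°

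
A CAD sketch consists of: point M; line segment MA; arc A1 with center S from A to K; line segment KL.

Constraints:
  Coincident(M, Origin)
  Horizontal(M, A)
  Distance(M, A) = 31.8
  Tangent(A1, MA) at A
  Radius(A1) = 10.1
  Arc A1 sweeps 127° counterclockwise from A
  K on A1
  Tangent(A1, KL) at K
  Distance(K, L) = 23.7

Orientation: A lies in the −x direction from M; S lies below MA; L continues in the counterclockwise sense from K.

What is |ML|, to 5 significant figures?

43.451

On A1, A sits at bearing 90° from S; a 127° counterclockwise sweep puts K at bearing 217°, so K = S + 10.1·(cos 217°, sin 217°) = (-39.866, -16.178). The tangent condition forces SK to be normal to KL, so KL runs along (−sin 217°, cos 217°); with |KL| = 23.7, L = (-25.603, -35.106). Then |ML| = |L − M| = 43.451.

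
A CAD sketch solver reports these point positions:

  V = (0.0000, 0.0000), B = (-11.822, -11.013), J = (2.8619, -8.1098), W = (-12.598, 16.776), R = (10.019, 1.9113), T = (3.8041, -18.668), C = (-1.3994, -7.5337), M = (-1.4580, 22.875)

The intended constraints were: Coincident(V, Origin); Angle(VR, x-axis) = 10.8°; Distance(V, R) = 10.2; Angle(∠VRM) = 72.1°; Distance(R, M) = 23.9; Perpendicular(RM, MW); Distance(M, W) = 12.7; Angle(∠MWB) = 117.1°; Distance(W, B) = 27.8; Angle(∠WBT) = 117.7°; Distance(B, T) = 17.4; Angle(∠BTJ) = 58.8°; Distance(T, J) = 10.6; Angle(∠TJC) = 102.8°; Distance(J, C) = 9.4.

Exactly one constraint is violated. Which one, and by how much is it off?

Distance(J, C) = 9.4 — off by 5.10.

V = (0.00, 0.00) ✓; VR at 10.80° ✓; |VR| = 10.20 ✓; ∠VRM = 72.10° ✓; |RM| = 23.90 ✓; ∠(RM, MW) = 90.00° ✓; |MW| = 12.70 ✓; ∠MWB = 117.1° ✓; |WB| = 27.80 ✓; ∠WBT = 117.7° ✓; |BT| = 17.40 ✓; ∠BTJ = 58.80° ✓; |TJ| = 10.60 ✓; ∠TJC = 102.8° ✓; |JC| = 4.300 ✗.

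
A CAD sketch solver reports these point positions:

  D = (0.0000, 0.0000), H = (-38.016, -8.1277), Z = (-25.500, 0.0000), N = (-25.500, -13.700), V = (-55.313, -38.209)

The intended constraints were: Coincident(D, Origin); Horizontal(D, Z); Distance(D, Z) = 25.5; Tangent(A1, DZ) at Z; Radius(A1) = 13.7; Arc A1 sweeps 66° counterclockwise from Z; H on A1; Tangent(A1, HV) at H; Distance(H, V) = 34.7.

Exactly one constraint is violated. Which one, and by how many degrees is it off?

Tangent(A1, HV) at H — off by 5.90°.

D = (0.00, 0.00) ✓; D.y = 0.00, Z.y = 0.00 ✓; |DZ| = 25.50 ✓; ∠(NZ, ZD) = 90.00° ✓; |NZ| = 13.70 ✓; bearing(N→H) − bearing(N→Z) = 66.00° ✓; |NH| = 13.70 ✓; ∠(NH, HV) = 95.90° ✗; |HV| = 34.70 ✓.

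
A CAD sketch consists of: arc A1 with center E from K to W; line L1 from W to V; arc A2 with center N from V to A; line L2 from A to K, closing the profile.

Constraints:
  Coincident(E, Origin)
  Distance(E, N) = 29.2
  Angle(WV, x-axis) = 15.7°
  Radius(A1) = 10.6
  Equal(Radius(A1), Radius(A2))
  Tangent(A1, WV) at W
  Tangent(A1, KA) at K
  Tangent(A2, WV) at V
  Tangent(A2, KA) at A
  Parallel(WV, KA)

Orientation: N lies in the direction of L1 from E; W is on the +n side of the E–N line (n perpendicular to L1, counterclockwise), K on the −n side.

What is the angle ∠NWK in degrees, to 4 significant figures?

70.05°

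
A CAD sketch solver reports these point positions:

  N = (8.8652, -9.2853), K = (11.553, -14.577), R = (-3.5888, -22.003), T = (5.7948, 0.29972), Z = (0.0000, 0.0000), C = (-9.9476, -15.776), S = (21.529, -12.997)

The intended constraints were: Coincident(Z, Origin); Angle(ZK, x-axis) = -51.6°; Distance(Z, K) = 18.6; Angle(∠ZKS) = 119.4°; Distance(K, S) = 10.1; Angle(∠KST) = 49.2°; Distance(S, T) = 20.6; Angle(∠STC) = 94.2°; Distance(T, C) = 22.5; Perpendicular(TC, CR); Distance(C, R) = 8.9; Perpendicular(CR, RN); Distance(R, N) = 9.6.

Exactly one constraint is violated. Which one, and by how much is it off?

Distance(R, N) = 9.6 — off by 8.20.

Z = (0.00, 0.00) ✓; ZK at -51.60° ✓; |ZK| = 18.60 ✓; ∠ZKS = 119.4° ✓; |KS| = 10.10 ✓; ∠KST = 49.20° ✓; |ST| = 20.60 ✓; ∠STC = 94.20° ✓; |TC| = 22.50 ✓; ∠(TC, CR) = 90.00° ✓; |CR| = 8.900 ✓; ∠(CR, RN) = 90.00° ✓; |RN| = 17.80 ✗.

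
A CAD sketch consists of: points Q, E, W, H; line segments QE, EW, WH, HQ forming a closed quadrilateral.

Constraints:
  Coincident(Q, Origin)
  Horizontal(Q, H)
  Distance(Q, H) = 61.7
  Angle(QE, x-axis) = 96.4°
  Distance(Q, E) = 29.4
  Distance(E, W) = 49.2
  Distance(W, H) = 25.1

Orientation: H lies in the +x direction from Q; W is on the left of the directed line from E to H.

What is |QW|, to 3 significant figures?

48.4

Q is at the origin; QH is horizontal with |QH| = 61.7 and H in +x, so H = (61.7, 0). QE runs at 96.4° with |QE| = 29.4, so E = (-3.28, 29.2). W is determined by |EW| = 49.2 and |WH| = 25.1 together: it lies at the intersection of circle(E, 49.2) and circle(H, 25.1). With |EH| = 71.2, the foot of the radical line on EH is 48.2 from E and the perpendicular offset is √(49.2² − 48.2²) = 9.92. Taking the left-of-EH solution: W = (44.7, 18.5).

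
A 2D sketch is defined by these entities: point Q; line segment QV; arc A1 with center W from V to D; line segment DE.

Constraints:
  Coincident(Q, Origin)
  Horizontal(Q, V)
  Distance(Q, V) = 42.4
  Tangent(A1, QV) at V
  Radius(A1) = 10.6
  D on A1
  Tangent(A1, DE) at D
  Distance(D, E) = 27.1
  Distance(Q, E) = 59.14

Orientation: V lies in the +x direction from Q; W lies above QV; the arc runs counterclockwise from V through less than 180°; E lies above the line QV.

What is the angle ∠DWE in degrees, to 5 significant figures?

68.637°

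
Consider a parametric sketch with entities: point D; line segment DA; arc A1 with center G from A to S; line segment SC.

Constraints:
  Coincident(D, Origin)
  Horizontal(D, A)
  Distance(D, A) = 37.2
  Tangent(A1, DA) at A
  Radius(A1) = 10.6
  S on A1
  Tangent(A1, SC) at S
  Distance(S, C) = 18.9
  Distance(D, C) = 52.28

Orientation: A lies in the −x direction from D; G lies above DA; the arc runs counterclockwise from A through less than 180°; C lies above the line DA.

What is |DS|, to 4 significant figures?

34.00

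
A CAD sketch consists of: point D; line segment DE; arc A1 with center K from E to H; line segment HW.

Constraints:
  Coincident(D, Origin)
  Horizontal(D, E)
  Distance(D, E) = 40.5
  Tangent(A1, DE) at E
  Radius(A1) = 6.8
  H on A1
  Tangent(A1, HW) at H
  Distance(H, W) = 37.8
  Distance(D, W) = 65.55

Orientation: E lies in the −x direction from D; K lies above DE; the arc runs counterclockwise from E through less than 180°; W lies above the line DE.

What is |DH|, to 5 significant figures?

35.432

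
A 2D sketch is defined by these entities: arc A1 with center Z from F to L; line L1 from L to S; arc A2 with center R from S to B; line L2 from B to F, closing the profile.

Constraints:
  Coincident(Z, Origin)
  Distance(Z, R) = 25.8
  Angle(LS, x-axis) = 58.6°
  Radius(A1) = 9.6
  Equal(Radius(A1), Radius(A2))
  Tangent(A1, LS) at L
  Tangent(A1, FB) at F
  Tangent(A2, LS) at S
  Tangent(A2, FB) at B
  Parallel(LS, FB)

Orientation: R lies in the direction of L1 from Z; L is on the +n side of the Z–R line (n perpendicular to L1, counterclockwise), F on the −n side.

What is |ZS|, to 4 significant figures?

27.53

Tangency of A1 to both parallel lines with radius 9.6 puts L and F at Z ± 9.6·n: L = (-8.194, 5.002), F = (8.194, -5.002). Equal radii place S and B the same way about R: S = R + 9.6·n = (5.248, 27.02), B = R − 9.6·n = (21.64, 17.02). Then |ZS| = |S − Z| = 27.53.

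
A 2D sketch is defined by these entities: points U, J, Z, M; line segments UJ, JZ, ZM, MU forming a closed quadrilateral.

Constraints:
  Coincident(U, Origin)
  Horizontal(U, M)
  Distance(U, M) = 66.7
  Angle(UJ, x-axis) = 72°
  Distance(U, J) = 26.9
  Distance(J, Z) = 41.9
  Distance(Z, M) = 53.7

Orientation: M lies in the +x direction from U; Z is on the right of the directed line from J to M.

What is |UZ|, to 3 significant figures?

22.0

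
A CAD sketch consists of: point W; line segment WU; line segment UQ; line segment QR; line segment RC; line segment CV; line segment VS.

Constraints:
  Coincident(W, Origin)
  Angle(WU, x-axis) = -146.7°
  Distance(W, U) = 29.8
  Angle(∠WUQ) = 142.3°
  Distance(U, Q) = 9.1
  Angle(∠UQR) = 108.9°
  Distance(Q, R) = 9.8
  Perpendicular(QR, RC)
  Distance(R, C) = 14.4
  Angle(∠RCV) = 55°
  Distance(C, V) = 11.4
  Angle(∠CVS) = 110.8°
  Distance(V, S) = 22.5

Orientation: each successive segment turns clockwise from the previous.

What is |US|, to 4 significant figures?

24.26

W is at the origin; WU runs at -146.7° with length 29.8, so U = (-24.91, -16.36). ∠WUQ = 142.3° gives UQ at 175.6° from the x-axis; with |UQ| = 9.1, Q = (-33.98, -15.66). ∠UQR = 108.9° gives QR at 104.5° from the x-axis; with |QR| = 9.8, R = (-36.43, -6.175). QR is perpendicular to RC, so RC runs at 14.50°; with |RC| = 14.4, C = (-22.49, -2.569). ∠RCV = 55.0° gives CV at -110.5° from the x-axis; with |CV| = 11.4, V = (-26.49, -13.25). ∠CVS = 110.8° gives VS at -179.7° from the x-axis; with |VS| = 22.5, S = (-48.98, -13.37). Then |US| = |S − U| = 24.26.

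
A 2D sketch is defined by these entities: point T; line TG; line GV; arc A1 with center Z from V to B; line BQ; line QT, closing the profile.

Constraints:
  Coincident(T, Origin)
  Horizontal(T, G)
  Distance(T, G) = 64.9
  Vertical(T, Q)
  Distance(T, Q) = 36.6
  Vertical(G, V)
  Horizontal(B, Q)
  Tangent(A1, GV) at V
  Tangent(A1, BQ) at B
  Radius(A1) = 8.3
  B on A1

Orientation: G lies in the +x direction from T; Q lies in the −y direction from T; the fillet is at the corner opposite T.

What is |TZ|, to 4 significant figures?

63.28

T is at the origin; T and G share the same y with |TG| = 64.9 and G on the +x side, so G = (64.90, 0.000). T and Q share the same x with |TQ| = 36.6 and Q on the −y side, so Q = (0.000, -36.60). The virtual corner opposite T is at (64.90, -36.60). Tangency of A1 to GV means the radius ZV is perpendicular to GV and A1 meets BQ tangentially, so ZB is at right angles to BQ, with radius 8.3, so the center Z sits 8.3 in from both sides at Z = (56.60, -28.30). Then |TZ| = |Z − T| = 63.28.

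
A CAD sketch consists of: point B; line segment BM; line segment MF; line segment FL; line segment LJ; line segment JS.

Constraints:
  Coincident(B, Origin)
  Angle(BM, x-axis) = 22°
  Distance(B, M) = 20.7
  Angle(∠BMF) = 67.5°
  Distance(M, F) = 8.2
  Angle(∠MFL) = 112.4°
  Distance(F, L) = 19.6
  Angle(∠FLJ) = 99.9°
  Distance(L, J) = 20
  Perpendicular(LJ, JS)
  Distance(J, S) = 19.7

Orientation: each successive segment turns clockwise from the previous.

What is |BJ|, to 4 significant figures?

13.33

∠MFL = 112.4° gives FL at -158.1° from the x-axis; with |FL| = 19.6, L = (0.9356, -7.756). ∠FLJ = 99.9° gives LJ at 121.8° from the x-axis; with |LJ| = 20.0, J = (-9.604, 9.242). Then |BJ| = |J − B| = 13.33.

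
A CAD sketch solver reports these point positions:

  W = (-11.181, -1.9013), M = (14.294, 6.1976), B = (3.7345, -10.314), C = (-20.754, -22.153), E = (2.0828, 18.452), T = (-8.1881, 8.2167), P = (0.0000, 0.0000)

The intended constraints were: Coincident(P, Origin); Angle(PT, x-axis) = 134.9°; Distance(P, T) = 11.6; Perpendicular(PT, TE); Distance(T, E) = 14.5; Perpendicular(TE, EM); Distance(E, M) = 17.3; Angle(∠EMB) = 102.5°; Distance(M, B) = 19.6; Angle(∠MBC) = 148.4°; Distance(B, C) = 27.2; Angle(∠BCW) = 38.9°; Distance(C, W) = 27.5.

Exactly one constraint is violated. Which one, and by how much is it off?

Distance(C, W) = 27.5 — off by 5.10.

P = (0.00, 0.00) ✓; PT at 134.9° ✓; |PT| = 11.60 ✓; ∠(PT, TE) = 90.00° ✓; |TE| = 14.50 ✓; ∠(TE, EM) = 90.00° ✓; |EM| = 17.30 ✓; ∠EMB = 102.5° ✓; |MB| = 19.60 ✓; ∠MBC = 148.4° ✓; |BC| = 27.20 ✓; ∠BCW = 38.90° ✓; |CW| = 22.40 ✗.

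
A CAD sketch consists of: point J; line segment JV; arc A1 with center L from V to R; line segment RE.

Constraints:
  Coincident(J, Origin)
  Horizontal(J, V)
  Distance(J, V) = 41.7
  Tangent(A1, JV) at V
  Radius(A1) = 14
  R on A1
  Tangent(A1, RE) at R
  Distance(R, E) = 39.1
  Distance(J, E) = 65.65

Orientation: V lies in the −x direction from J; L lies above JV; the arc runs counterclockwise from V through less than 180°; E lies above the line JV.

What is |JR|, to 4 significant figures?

32.61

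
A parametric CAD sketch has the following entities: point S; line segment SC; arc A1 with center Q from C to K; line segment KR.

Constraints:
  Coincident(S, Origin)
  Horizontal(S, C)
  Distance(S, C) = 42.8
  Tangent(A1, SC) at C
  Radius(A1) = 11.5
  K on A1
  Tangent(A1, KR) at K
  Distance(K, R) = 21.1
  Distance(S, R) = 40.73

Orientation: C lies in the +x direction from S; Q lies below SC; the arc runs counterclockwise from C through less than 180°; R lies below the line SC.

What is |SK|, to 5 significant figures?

32.858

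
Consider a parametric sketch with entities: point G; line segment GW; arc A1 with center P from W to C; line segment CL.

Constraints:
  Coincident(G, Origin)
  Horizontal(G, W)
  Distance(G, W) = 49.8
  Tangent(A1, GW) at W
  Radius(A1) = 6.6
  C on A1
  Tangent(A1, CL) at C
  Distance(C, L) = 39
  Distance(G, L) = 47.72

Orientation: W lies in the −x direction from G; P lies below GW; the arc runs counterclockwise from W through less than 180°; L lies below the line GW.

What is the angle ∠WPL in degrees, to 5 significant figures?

145.34°

G is at the origin; G and W share the same y with |GW| = 49.8 and W on the −x side, so W = (-49.800, 0.0000). A1 meets GW tangentially, so PW is at right angles to GW, so P = W + (0, -6.6) = (-49.800, -6.6000). Since PC ⟂ CL (tangency), |PL| = √(6.6² + 39.0²) = 39.555 regardless of where C sits on A1. So L lies on both circle(G, 47.72) and circle(P, 39.555); the below-GW intersection is L = (-27.306, -39.136). C is the foot of the tangent from L: C = (-54.526, -11.207).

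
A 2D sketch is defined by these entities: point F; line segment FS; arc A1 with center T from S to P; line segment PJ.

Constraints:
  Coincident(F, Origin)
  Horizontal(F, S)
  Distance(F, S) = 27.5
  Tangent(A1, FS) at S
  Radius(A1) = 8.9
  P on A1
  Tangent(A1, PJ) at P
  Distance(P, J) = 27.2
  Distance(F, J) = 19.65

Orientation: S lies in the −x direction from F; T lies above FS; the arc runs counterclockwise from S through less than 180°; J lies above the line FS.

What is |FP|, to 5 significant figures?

21.864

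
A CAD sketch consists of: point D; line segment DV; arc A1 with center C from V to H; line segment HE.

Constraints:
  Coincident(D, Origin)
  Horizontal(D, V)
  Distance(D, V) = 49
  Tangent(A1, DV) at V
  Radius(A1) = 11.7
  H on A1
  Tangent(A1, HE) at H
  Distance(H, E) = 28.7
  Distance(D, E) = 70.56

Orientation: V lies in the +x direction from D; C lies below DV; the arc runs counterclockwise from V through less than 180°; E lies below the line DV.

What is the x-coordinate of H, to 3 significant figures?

39.7

Checks: D.y = 0.00, V.y = 0.00 ✓; |CH| = 11.70 ✓; ∠(CH, HE) = 90.00° ✓; |HE| = 28.70 ✓; |DE| = 70.56 ✓.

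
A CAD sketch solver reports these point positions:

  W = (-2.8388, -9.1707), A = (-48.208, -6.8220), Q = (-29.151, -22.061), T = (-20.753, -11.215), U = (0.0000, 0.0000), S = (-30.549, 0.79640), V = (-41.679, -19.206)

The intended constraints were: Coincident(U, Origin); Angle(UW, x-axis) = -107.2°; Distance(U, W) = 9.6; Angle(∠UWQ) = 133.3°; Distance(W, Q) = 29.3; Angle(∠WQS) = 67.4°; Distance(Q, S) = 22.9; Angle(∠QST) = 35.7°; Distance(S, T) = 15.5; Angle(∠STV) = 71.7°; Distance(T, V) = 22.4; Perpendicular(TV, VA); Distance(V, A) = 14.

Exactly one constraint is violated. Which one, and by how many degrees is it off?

Perpendicular(TV, VA) — off by 6.90°.

U = (0.00, 0.00) ✓; UW at -107.2° ✓; |UW| = 9.600 ✓; ∠UWQ = 133.3° ✓; |WQ| = 29.30 ✓; ∠WQS = 67.40° ✓; |QS| = 22.90 ✓; ∠QST = 35.70° ✓; |ST| = 15.50 ✓; ∠STV = 71.70° ✓; |TV| = 22.40 ✓; ∠(TV, VA) = 83.10° ✗; |VA| = 14.00 ✓.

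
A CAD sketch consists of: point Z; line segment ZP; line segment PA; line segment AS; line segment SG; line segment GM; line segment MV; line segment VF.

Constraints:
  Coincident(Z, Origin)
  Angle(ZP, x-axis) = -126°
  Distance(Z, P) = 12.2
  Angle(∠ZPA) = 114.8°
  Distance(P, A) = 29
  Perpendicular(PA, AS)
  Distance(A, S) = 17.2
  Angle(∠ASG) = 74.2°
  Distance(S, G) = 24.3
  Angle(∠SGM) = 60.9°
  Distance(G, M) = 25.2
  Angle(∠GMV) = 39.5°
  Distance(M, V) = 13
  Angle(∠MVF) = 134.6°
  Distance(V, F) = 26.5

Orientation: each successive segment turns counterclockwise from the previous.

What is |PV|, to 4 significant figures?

22.90

∠SGM = 60.9° gives GM at -105.9° from the x-axis; with |GM| = 25.2, M = (-2.095, -33.85). ∠GMV = 39.5° gives MV at 34.60° from the x-axis; with |MV| = 13.0, V = (8.606, -26.46). Then |PV| = |V − P| = 22.90.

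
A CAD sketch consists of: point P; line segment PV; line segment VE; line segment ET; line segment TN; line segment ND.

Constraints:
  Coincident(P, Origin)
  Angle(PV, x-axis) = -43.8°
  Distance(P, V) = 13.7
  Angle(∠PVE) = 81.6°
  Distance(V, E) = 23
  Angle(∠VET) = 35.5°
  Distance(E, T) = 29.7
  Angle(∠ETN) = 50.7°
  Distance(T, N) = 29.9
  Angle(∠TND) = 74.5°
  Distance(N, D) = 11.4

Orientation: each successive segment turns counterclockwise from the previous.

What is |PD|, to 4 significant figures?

24.33

P is at the origin; PV runs at -43.8° with length 13.7, so V = (9.888, -9.482). ∠PVE = 81.6° gives VE at 54.60° from the x-axis; with |VE| = 23.0, E = (23.21, 9.266). ∠VET = 35.5° gives ET at -160.9° from the x-axis; with |ET| = 29.7, T = (-4.853, -0.4528). ∠ETN = 50.7° gives TN at -31.60° from the x-axis; with |TN| = 29.9, N = (20.61, -16.12). ∠TND = 74.5° gives ND at 73.90° from the x-axis; with |ND| = 11.4, D = (23.77, -5.167). Then |PD| = |D − P| = 24.33.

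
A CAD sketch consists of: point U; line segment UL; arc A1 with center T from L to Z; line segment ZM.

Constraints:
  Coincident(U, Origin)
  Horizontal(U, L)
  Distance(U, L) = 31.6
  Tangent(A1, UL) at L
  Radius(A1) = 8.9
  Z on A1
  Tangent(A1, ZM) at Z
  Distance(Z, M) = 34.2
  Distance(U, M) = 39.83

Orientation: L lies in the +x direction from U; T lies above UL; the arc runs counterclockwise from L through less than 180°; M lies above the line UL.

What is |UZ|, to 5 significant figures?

40.571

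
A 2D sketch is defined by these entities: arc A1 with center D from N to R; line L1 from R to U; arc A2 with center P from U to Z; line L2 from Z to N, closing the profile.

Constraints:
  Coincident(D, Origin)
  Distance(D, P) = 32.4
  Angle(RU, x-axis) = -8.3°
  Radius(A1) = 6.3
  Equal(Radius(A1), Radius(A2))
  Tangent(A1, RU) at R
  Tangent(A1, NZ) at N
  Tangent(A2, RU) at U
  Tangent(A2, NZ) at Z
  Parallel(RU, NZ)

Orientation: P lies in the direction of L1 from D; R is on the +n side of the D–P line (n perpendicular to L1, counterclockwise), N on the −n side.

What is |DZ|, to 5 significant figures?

33.007

Tangency of A1 to both parallel lines with radius 6.3 puts R and N at D ± 6.3·n: R = (0.90944, 6.2340), N = (-0.90944, -6.2340). Equal radii place U and Z the same way about P: U = P + 6.3·n = (32.970, 1.5569), Z = P − 6.3·n = (31.151, -10.911). Then |DZ| = |Z − D| = 33.007.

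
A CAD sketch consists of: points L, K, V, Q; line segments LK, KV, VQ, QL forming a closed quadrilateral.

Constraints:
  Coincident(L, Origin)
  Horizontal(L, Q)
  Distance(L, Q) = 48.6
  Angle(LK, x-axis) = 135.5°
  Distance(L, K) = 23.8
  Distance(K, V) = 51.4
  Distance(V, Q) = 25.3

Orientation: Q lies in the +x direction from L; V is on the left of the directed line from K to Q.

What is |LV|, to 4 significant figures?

40.10

Checks: |KV| = 51.40 ✓; |VQ| = 25.30 ✓.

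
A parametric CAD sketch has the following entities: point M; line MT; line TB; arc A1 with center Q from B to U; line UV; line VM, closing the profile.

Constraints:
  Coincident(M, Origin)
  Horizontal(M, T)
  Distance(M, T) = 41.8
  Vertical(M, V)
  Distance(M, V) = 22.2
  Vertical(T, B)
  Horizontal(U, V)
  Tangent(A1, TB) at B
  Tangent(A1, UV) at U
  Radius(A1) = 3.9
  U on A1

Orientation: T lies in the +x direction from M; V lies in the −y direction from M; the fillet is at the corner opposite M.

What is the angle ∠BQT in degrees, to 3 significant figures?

78.0°

The virtual corner opposite M is at (41.8, -22.2). Tangency of A1 to TB means the radius QB is perpendicular to TB and since A1 is tangent to UV there, QU ⟂ UV, with radius 3.9, so the center Q sits 3.9 in from both sides at Q = (37.9, -18.3). That places the tangent points at B = (41.8, -18.3) on TB and U = (37.9, -22.2) on UV. Then cos ∠BQT = QB·QT / (|QB||QT|), giving 78.0°.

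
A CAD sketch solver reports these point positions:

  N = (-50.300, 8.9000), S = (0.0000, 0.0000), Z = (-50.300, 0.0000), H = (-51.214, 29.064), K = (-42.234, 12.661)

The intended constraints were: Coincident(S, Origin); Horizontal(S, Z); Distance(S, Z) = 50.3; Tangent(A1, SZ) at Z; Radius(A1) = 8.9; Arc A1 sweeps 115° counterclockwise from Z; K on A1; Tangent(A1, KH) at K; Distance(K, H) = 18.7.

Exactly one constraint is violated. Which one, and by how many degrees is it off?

Tangent(A1, KH) at K — off by 3.70°.

S = (0.00, 0.00) ✓; S.y = 0.00, Z.y = 0.00 ✓; |SZ| = 50.30 ✓; ∠(NZ, ZS) = 90.00° ✓; |NZ| = 8.900 ✓; bearing(N→K) − bearing(N→Z) = 115.0° ✓; |NK| = 8.900 ✓; ∠(NK, KH) = 86.30° ✗; |KH| = 18.70 ✓.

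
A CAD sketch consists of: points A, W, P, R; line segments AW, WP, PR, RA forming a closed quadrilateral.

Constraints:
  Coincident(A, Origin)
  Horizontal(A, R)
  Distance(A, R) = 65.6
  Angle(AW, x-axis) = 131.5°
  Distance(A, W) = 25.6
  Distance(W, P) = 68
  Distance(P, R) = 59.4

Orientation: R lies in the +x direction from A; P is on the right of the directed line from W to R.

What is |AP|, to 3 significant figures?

42.9

A is at the origin; AR is horizontal with |AR| = 65.6 and R in +x, so R = (65.6, 0). AW runs at 131.5° with |AW| = 25.6, so W = (-17.0, 19.2). P is determined by |WP| = 68.0 and |PR| = 59.4 together: it lies at the intersection of circle(W, 68.0) and circle(R, 59.4). With |WR| = 84.8, the foot of the radical line on WR is 48.8 from W and the perpendicular offset is √(68.0² − 48.8²) = 47.3. Taking the right-of-WR solution: P = (19.9, -38.0).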